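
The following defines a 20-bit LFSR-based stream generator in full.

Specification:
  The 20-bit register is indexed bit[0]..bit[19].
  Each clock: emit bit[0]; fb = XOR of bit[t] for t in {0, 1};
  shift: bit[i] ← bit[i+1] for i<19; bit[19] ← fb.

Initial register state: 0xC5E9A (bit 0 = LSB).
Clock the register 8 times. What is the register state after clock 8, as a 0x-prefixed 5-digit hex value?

0xD7C5E

reg_0 = 0xC5E9A
clock 1: out=0, reg = 0xE2F4D
clock 2: out=1, reg = 0xF17A6
clock 3: out=0, reg = 0xF8BD3
clock 4: out=1, reg = 0x7C5E9
clock 5: out=1, reg = 0xBE2F4
clock 6: out=0, reg = 0x5F17A
clock 7: out=0, reg = 0xAF8BD
clock 8: out=1, reg = 0xD7C5E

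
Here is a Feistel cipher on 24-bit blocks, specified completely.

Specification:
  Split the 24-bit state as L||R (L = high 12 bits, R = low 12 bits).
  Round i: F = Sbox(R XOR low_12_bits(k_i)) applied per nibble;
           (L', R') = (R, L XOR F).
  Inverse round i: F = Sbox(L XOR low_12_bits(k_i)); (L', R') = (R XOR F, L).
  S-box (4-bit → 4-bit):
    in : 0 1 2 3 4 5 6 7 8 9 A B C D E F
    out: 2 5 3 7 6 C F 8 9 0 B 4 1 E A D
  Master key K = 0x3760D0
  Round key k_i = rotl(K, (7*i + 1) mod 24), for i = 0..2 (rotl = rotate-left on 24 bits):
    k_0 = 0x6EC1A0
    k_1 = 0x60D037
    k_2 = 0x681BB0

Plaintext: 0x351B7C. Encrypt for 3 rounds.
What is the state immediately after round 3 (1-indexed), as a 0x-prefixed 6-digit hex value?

0x2E4876

s_0 = plaintext = 0x351B7C
s_1 = Round(s_0, k_0) = 0xB7C8B0
s_2 = Round(s_1, k_1) = 0x8B02E4
s_3 = Round(s_2, k_2) = 0x2E4876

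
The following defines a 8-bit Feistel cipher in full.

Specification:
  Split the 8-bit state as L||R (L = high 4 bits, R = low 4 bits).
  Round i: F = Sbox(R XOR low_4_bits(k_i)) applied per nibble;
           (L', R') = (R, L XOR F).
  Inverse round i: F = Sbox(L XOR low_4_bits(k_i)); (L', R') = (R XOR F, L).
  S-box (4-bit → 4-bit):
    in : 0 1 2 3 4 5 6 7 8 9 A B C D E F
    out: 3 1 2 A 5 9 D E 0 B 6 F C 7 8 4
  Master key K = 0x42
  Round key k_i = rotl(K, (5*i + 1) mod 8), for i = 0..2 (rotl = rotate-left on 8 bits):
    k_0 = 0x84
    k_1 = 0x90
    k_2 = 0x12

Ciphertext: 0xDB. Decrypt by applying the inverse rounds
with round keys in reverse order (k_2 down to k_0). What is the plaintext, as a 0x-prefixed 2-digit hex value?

0x89

s_0 = ciphertext = 0xDB
s_1 = InvRound(s_0, k_2) = 0xFD
s_2 = InvRound(s_1, k_1) = 0x9F
s_3 = InvRound(s_2, k_0) = 0x89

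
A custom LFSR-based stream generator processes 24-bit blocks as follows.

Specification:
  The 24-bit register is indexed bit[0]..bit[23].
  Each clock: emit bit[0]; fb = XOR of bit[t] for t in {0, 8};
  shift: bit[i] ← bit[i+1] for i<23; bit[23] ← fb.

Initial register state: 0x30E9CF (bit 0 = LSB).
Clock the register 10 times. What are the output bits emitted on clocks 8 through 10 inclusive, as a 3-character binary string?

reg_0 = 0x30E9CF
clock 1: out=1, reg = 0x1874E7
clock 2: out=1, reg = 0x8C3A73
clock 3: out=1, reg = 0xC61D39
clock 4: out=1, reg = 0x630E9C
clock 5: out=0, reg = 0x31874E
clock 6: out=0, reg = 0x98C3A7
clock 7: out=1, reg = 0x4C61D3
clock 8: out=1, reg = 0x2630E9
clock 9: out=1, reg = 0x931874
clock 10: out=0, reg = 0x498C3A

110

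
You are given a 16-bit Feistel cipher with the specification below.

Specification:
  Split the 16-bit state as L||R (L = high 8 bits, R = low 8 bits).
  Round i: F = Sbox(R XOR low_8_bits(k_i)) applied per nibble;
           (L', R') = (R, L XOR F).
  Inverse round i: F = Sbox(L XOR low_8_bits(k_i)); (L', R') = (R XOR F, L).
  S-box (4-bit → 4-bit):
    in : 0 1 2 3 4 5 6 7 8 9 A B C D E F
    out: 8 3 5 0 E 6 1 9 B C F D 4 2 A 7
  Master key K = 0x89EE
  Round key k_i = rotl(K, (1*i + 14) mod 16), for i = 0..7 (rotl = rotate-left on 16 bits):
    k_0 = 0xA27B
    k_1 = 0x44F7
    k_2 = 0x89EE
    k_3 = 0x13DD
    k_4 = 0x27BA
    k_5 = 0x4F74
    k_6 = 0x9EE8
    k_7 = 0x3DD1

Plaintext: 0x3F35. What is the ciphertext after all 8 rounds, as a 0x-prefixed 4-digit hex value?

s_0 = plaintext = 0x3F35
s_1 = Round(s_0, k_0) = 0x35D5
s_2 = Round(s_1, k_1) = 0xD560
s_3 = Round(s_2, k_2) = 0x606F
s_4 = Round(s_3, k_3) = 0x6FB5
s_5 = Round(s_4, k_4) = 0xB5E8
s_6 = Round(s_5, k_5) = 0xE871
s_7 = Round(s_6, k_6) = 0x7124
s_8 = Round(s_7, k_7) = 0x2407

0x2407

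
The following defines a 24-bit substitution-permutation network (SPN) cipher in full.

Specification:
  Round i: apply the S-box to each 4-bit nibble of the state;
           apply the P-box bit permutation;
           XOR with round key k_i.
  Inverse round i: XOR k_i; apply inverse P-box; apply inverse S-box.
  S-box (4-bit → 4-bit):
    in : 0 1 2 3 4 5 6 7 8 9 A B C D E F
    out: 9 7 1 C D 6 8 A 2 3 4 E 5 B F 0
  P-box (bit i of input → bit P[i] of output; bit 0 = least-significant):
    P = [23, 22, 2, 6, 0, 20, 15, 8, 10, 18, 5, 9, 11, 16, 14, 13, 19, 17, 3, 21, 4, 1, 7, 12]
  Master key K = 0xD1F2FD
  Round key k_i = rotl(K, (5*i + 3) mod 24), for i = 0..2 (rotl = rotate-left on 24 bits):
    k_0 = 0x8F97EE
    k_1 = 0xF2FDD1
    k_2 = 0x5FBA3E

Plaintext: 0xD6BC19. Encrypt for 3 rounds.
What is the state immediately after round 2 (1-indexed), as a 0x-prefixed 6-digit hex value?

0x08CEBA

s_0 = plaintext = 0xD6BC19
s_1 = Round(s_0, k_0) = 0x7E63DD
s_2 = Round(s_1, k_1) = 0x08CEBA
s_3 = Round(s_2, k_2) = 0x49650A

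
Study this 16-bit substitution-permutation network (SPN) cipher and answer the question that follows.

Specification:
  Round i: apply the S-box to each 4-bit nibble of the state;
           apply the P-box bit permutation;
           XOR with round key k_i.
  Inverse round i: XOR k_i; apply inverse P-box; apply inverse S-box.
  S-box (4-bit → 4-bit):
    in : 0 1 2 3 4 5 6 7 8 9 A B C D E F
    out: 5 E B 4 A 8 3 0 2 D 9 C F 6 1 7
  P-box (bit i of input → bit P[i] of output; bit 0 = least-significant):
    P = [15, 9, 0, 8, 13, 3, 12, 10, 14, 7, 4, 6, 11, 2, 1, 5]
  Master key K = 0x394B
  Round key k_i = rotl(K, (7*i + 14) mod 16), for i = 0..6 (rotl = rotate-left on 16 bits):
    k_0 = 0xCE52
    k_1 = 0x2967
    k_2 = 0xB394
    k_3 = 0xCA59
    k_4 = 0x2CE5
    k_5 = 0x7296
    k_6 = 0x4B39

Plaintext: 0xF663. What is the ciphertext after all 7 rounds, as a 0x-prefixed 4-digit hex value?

s_0 = plaintext = 0xF663
s_1 = Round(s_0, k_0) = 0xA6DD
s_2 = Round(s_1, k_1) = 0x73CE
s_3 = Round(s_2, k_2) = 0x078C
s_4 = Round(s_3, k_3) = 0x4152
s_5 = Round(s_4, k_4) = 0xAB11
s_6 = Round(s_5, k_5) = 0x6DEF
s_7 = Round(s_6, k_6) = 0xE1AC

0xE1AC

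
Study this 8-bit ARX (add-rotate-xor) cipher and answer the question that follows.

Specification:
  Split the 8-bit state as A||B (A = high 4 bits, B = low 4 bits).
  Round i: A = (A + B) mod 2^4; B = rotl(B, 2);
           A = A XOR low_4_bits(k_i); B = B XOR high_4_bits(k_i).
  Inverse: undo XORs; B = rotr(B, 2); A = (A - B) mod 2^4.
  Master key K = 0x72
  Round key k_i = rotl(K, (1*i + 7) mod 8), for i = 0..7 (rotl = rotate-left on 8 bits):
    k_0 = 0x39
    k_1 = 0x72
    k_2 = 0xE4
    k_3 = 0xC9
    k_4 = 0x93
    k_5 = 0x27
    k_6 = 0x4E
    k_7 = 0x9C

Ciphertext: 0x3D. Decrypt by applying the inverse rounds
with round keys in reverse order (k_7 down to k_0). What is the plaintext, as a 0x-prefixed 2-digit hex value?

0x1D

s_0 = ciphertext = 0x3D
s_1 = InvRound(s_0, k_7) = 0xE1
s_2 = InvRound(s_1, k_6) = 0xB5
s_3 = InvRound(s_2, k_5) = 0xFD
s_4 = InvRound(s_3, k_4) = 0xB1
s_5 = InvRound(s_4, k_3) = 0xB7
s_6 = InvRound(s_5, k_2) = 0x96
s_7 = InvRound(s_6, k_1) = 0x74
s_8 = InvRound(s_7, k_0) = 0x1D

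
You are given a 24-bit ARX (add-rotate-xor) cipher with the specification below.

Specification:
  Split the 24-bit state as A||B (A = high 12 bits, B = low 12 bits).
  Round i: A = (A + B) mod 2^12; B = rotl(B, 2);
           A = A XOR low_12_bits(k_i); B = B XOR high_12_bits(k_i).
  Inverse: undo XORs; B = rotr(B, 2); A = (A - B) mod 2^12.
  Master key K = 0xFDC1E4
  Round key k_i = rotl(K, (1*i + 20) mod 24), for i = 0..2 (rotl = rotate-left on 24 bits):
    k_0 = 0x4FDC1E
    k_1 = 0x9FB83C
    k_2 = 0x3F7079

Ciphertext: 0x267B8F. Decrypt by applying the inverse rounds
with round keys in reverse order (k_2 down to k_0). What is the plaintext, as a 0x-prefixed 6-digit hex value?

0xCDC081

s_0 = ciphertext = 0x267B8F
s_1 = InvRound(s_0, k_2) = 0x00021E
s_2 = InvRound(s_1, k_1) = 0x1436F9
s_3 = InvRound(s_2, k_0) = 0xCDC081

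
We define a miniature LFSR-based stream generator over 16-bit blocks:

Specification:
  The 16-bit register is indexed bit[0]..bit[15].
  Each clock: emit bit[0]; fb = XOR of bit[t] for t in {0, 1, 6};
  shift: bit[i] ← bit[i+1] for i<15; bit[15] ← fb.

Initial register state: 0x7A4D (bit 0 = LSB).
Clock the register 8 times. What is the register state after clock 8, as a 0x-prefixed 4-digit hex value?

0x827A

reg_0 = 0x7A4D
clock 1: out=1, reg = 0x3D26
clock 2: out=0, reg = 0x9E93
clock 3: out=1, reg = 0x4F49
clock 4: out=1, reg = 0x27A4
clock 5: out=0, reg = 0x13D2
clock 6: out=0, reg = 0x09E9
clock 7: out=1, reg = 0x04F4
clock 8: out=0, reg = 0x827A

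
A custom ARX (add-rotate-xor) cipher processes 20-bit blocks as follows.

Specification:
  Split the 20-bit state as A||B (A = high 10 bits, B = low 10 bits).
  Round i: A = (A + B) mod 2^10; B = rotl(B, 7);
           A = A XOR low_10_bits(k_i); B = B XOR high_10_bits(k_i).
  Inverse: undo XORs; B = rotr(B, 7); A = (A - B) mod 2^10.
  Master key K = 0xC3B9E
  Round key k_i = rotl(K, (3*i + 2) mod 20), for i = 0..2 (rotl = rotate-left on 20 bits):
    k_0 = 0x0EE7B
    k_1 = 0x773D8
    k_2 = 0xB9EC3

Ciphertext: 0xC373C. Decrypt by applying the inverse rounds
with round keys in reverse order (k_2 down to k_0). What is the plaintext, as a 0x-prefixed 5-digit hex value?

0x9B828

s_0 = ciphertext = 0xC373C
s_1 = InvRound(s_0, k_2) = 0xBCEDB
s_2 = InvRound(s_1, k_1) = 0x3B43E
s_3 = InvRound(s_2, k_0) = 0x9B828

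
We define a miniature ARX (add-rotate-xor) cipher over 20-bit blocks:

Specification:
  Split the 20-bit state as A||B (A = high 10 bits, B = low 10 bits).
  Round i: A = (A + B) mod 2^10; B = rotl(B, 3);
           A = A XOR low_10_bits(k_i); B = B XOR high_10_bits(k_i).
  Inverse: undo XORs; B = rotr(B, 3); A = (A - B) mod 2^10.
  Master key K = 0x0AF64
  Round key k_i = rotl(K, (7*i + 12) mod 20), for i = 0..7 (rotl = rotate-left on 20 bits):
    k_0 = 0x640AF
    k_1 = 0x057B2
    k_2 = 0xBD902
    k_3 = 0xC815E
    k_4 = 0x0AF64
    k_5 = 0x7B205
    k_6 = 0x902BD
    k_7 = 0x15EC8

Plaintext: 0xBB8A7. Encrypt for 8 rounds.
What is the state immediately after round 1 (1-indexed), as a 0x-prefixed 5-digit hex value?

s_0 = plaintext = 0xBB8A7
s_1 = Round(s_0, k_0) = 0xCE8A9
s_2 = Round(s_1, k_1) = 0x1455C
s_3 = Round(s_2, k_2) = 0x2BC14
s_4 = Round(s_3, k_3) = 0x67780
s_5 = Round(s_4, k_4) = 0x9E42C
s_6 = Round(s_5, k_5) = 0x2808C
s_7 = Round(s_6, k_6) = 0xE4621
s_8 = Round(s_7, k_7) = 0xDE95B

0xCE8A9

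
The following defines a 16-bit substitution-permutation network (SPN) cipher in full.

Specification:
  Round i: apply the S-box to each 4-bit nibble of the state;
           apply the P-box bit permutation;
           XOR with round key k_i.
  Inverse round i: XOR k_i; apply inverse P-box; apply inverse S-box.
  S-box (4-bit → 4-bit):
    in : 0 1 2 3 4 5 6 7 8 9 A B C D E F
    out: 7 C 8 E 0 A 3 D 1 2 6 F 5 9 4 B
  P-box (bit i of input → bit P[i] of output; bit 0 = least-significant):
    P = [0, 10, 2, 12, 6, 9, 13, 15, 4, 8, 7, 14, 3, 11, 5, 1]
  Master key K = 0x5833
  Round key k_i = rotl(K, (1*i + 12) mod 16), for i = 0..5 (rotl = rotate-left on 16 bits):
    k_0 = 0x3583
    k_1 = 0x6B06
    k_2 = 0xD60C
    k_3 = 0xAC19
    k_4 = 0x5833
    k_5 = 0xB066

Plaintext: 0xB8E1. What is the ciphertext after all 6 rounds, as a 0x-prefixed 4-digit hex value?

0xAA23

s_0 = plaintext = 0xB8E1
s_1 = Round(s_0, k_0) = 0x0DBD
s_2 = Round(s_1, k_1) = 0x917F
s_3 = Round(s_2, k_2) = 0x2ACD
s_4 = Round(s_3, k_3) = 0x9DDA
s_5 = Round(s_4, k_4) = 0x9467
s_6 = Round(s_5, k_5) = 0xAA23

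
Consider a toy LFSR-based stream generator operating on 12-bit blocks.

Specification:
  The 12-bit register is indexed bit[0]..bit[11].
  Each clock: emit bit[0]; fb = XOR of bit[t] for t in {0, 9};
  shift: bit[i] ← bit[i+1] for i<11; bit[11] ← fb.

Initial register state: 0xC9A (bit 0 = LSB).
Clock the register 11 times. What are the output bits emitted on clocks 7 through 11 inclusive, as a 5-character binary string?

01001

reg_0 = 0xC9A
clock 1: out=0, reg = 0x64D
clock 2: out=1, reg = 0x326
clock 3: out=0, reg = 0x993
clock 4: out=1, reg = 0xCC9
clock 5: out=1, reg = 0xE64
clock 6: out=0, reg = 0xF32
clock 7: out=0, reg = 0xF99
clock 8: out=1, reg = 0x7CC
clock 9: out=0, reg = 0xBE6
clock 10: out=0, reg = 0xDF3
clock 11: out=1, reg = 0xEF9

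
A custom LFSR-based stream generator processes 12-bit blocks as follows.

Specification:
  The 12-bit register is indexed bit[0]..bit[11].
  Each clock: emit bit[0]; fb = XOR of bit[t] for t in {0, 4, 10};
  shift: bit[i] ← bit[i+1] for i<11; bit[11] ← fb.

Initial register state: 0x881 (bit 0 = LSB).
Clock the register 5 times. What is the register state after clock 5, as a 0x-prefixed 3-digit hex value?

reg_0 = 0x881
clock 1: out=1, reg = 0xC40
clock 2: out=0, reg = 0xE20
clock 3: out=0, reg = 0xF10
clock 4: out=0, reg = 0x788
clock 5: out=0, reg = 0xBC4

0xBC4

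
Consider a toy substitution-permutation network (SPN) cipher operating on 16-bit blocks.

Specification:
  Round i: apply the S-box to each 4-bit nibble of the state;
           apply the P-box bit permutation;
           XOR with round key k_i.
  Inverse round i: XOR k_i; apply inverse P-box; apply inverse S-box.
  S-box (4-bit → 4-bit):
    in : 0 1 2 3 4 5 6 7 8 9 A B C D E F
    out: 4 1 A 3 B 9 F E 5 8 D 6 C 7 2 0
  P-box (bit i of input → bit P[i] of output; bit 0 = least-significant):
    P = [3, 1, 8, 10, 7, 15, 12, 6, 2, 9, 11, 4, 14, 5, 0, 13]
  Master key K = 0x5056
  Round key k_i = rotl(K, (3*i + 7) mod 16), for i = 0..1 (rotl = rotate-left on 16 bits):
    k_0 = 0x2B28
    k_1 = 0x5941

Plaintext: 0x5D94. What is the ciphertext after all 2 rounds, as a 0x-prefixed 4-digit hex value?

s_0 = plaintext = 0x5D94
s_1 = Round(s_0, k_0) = 0x4566
s_2 = Round(s_1, k_1) = 0xACBF

0xACBF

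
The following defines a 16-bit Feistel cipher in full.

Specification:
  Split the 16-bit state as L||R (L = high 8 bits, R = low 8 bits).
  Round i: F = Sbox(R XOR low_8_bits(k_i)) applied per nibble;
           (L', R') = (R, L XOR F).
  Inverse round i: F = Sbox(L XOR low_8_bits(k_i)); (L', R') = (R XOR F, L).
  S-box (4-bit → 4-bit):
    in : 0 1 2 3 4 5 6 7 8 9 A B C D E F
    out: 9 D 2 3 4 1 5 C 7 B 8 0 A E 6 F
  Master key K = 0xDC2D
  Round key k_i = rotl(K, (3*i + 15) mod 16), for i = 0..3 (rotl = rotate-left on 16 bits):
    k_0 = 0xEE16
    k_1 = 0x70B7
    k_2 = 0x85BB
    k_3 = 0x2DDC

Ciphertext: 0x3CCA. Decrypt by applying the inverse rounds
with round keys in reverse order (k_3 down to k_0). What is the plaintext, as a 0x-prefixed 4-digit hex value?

s_0 = ciphertext = 0x3CCA
s_1 = InvRound(s_0, k_3) = 0xA33C
s_2 = InvRound(s_1, k_2) = 0xEBA3
s_3 = InvRound(s_2, k_1) = 0xB9EB
s_4 = InvRound(s_3, k_0) = 0x64B9

0x64B9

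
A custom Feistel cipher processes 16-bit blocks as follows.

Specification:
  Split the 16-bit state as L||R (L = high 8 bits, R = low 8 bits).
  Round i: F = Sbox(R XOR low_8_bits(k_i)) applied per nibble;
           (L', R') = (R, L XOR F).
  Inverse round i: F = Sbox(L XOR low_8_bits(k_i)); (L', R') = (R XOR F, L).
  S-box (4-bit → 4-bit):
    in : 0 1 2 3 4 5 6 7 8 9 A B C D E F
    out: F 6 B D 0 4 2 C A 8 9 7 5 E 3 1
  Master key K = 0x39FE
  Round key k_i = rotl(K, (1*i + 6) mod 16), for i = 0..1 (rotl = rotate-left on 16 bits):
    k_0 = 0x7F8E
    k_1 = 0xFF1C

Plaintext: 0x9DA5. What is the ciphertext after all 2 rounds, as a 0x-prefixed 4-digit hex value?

s_0 = plaintext = 0x9DA5
s_1 = Round(s_0, k_0) = 0xA52A
s_2 = Round(s_1, k_1) = 0x2A77

0x2A77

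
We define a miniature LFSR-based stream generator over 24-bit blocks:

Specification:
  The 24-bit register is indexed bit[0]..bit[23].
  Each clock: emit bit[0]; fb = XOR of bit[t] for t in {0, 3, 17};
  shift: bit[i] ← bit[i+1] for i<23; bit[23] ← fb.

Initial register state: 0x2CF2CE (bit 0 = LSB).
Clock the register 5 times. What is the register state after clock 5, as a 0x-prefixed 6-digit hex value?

reg_0 = 0x2CF2CE
clock 1: out=0, reg = 0x967967
clock 2: out=1, reg = 0x4B3CB3
clock 3: out=1, reg = 0x259E59
clock 4: out=1, reg = 0x12CF2C
clock 5: out=0, reg = 0x096796

0x096796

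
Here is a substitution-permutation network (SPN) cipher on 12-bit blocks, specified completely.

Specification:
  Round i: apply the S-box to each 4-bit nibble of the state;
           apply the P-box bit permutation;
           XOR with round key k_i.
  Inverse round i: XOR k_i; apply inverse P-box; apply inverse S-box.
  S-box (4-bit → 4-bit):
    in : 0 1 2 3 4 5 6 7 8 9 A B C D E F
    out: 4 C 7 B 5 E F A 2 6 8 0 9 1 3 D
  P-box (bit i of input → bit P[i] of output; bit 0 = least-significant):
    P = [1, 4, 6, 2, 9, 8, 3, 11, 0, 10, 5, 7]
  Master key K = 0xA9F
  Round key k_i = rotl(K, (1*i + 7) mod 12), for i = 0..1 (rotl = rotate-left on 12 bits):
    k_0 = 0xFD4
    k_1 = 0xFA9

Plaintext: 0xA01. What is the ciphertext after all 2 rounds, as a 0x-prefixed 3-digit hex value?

0x710

s_0 = plaintext = 0xA01
s_1 = Round(s_0, k_0) = 0xF18
s_2 = Round(s_1, k_1) = 0x710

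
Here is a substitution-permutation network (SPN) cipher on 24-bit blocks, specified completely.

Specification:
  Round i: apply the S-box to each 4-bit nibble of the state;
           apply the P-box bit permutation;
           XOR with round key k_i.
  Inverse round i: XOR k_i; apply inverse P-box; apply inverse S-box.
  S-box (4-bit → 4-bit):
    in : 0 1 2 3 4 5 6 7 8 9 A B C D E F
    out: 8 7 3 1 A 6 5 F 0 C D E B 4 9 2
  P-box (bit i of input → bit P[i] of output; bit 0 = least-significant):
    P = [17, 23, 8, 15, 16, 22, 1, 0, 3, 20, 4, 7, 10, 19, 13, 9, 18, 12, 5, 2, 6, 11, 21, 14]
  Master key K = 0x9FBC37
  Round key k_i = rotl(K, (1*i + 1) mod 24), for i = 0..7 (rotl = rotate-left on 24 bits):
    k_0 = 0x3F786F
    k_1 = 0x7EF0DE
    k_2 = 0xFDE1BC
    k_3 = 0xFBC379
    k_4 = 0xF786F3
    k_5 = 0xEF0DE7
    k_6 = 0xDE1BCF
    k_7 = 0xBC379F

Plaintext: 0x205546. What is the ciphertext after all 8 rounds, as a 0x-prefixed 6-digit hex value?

0xB0AC55

s_0 = plaintext = 0x205546
s_1 = Round(s_0, k_0) = 0x65513A
s_2 = Round(s_1, k_1) = 0x4541A6
s_3 = Round(s_2, k_2) = 0xE6BA87
s_4 = Round(s_3, k_3) = 0x752081
s_5 = Round(s_4, k_4) = 0x5DDB13
s_6 = Round(s_5, k_5) = 0x9C2555
s_7 = Round(s_6, k_6) = 0x224ED9
s_8 = Round(s_7, k_7) = 0xB0AC55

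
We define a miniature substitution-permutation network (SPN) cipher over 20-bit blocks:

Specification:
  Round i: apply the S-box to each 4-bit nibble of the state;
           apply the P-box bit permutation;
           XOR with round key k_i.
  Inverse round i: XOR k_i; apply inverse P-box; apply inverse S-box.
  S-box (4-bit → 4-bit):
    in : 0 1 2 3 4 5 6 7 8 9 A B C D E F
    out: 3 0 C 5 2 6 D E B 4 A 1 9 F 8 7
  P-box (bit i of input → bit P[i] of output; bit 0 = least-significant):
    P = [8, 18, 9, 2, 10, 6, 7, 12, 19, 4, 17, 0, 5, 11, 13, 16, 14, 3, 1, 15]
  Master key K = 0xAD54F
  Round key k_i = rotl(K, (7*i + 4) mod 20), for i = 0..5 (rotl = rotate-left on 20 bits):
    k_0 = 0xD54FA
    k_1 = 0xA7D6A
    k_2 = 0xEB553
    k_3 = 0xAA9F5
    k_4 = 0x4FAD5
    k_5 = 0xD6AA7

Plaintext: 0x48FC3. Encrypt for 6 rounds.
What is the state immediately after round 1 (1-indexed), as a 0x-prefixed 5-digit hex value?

0x64BC2

s_0 = plaintext = 0x48FC3
s_1 = Round(s_0, k_0) = 0x64BC2
s_2 = Round(s_1, k_1) = 0x2A36C
s_3 = Round(s_2, k_2) = 0x528D5
s_4 = Round(s_3, k_3) = 0x79F2E
s_5 = Round(s_4, k_4) = 0xE4A4B
s_6 = Round(s_5, k_5) = 0xDE3F6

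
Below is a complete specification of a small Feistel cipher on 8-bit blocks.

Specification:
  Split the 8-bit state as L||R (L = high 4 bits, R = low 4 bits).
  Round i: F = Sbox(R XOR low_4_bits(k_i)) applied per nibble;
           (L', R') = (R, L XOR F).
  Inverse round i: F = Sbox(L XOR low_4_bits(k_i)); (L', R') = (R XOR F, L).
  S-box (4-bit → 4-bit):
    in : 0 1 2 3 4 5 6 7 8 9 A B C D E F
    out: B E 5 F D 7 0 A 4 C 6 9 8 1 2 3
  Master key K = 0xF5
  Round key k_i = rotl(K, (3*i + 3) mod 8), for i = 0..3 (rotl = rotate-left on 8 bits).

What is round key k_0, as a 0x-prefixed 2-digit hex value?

0xAF

K = 0xF5
k_0 = rotl(K, (3*0+3) mod 8) = rotl(K, 3) = 0xAF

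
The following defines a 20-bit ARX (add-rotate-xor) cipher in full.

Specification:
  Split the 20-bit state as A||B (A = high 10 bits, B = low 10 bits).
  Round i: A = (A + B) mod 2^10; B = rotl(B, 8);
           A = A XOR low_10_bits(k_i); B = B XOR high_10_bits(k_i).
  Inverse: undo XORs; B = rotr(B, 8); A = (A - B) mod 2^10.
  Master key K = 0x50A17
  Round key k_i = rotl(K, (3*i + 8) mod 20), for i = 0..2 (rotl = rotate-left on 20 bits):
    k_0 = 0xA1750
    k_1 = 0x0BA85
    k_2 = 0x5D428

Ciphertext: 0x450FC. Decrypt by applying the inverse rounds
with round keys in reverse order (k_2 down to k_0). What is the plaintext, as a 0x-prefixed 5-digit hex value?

s_0 = ciphertext = 0x450FC
s_1 = InvRound(s_0, k_2) = 0xC5E25
s_2 = InvRound(s_1, k_1) = 0x5902E
s_3 = InvRound(s_2, k_0) = 0xE1AAE

0xE1AAE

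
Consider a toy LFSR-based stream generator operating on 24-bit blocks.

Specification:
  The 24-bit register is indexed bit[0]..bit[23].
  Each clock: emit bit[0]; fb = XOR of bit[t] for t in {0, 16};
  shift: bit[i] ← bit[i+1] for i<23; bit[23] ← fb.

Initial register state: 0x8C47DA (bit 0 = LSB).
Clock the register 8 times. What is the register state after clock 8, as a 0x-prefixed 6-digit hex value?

0x568C47

reg_0 = 0x8C47DA
clock 1: out=0, reg = 0x4623ED
clock 2: out=1, reg = 0xA311F6
clock 3: out=0, reg = 0xD188FB
clock 4: out=1, reg = 0x68C47D
clock 5: out=1, reg = 0xB4623E
clock 6: out=0, reg = 0x5A311F
clock 7: out=1, reg = 0xAD188F
clock 8: out=1, reg = 0x568C47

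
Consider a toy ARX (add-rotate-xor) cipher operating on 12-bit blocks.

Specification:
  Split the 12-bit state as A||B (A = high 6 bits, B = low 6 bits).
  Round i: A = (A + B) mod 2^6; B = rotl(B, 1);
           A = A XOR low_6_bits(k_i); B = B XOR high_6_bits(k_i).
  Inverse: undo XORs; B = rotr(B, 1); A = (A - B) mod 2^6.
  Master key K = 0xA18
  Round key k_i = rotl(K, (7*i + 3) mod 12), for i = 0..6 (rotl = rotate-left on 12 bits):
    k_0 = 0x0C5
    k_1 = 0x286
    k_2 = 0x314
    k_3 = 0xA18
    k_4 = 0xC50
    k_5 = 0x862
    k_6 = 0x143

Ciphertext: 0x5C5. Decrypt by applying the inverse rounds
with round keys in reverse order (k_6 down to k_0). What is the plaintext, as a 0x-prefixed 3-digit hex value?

s_0 = ciphertext = 0x5C5
s_1 = InvRound(s_0, k_6) = 0x500
s_2 = InvRound(s_1, k_5) = 0x1B0
s_3 = InvRound(s_2, k_4) = 0xDA0
s_4 = InvRound(s_3, k_3) = 0xA84
s_5 = InvRound(s_4, k_2) = 0xE84
s_6 = InvRound(s_5, k_1) = 0xD47
s_7 = InvRound(s_6, k_0) = 0xB82

0xB82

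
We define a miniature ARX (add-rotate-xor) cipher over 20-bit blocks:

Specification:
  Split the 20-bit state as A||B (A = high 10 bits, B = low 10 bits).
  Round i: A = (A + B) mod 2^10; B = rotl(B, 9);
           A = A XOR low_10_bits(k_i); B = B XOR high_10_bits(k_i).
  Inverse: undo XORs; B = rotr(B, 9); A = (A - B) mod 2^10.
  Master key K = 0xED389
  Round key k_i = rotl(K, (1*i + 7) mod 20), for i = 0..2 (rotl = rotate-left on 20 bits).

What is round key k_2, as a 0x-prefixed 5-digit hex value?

K = 0xED389
k_0 = rotl(K, (1*0+7) mod 20) = rotl(K, 7) = 0x9C4F6
k_1 = rotl(K, (1*1+7) mod 20) = rotl(K, 8) = 0x389ED
k_2 = rotl(K, (1*2+7) mod 20) = rotl(K, 9) = 0x713DA

0x713DA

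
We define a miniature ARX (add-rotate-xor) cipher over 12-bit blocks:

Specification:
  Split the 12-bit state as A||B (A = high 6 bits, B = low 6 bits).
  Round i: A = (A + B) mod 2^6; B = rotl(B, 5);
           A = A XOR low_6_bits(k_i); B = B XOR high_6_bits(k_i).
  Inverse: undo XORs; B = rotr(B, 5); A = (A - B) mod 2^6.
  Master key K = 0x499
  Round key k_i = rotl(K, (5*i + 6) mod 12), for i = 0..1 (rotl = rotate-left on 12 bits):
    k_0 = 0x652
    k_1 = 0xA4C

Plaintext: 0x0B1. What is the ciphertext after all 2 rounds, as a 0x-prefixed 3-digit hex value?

s_0 = plaintext = 0x0B1
s_1 = Round(s_0, k_0) = 0x861
s_2 = Round(s_1, k_1) = 0x399

0x399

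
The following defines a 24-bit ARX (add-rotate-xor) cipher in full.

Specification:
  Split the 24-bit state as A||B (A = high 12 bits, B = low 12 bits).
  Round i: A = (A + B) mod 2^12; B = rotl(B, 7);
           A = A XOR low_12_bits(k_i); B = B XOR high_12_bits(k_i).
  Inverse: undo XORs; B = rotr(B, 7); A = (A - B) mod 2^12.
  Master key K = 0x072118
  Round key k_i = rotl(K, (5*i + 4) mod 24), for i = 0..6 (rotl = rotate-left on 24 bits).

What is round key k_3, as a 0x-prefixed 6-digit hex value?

K = 0x072118
k_0 = rotl(K, (5*0+4) mod 24) = rotl(K, 4) = 0x721180
k_1 = rotl(K, (5*1+4) mod 24) = rotl(K, 9) = 0x42300E
k_2 = rotl(K, (5*2+4) mod 24) = rotl(K, 14) = 0x4601C8
k_3 = rotl(K, (5*3+4) mod 24) = rotl(K, 19) = 0xC03908

0xC03908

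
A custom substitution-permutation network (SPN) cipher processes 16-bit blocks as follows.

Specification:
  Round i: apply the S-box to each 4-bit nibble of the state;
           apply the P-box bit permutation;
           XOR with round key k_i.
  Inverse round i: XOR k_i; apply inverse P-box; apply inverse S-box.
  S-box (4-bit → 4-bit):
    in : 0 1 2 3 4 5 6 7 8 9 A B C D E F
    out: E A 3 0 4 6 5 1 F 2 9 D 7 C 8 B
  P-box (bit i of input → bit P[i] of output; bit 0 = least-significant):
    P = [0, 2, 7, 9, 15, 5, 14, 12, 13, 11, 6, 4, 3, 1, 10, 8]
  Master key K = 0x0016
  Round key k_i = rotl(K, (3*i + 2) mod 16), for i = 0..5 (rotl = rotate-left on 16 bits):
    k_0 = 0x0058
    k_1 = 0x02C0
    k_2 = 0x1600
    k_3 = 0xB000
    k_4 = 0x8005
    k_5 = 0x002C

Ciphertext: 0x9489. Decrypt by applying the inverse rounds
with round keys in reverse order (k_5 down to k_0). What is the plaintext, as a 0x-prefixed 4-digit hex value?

0x5541

s_0 = ciphertext = 0x9489
s_1 = InvRound(s_0, k_5) = 0x43FC
s_2 = InvRound(s_1, k_4) = 0xADCB
s_3 = InvRound(s_2, k_3) = 0x85E6
s_4 = InvRound(s_3, k_2) = 0x14F0
s_5 = InvRound(s_4, k_1) = 0x4E1E
s_6 = InvRound(s_5, k_0) = 0x5541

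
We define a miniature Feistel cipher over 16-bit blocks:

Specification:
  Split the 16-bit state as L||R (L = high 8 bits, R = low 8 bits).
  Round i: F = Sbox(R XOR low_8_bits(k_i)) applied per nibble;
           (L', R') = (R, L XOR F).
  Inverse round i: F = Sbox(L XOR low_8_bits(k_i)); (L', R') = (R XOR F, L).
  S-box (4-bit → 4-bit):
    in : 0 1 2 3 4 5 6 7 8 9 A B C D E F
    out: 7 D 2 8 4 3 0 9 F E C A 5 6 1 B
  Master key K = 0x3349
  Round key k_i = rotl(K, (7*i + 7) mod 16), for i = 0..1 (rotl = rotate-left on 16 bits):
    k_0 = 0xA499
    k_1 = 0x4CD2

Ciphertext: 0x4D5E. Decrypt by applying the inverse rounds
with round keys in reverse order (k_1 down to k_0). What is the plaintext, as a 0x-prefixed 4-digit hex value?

s_0 = ciphertext = 0x4D5E
s_1 = InvRound(s_0, k_1) = 0xB54D
s_2 = InvRound(s_1, k_0) = 0x68B5

0x68B5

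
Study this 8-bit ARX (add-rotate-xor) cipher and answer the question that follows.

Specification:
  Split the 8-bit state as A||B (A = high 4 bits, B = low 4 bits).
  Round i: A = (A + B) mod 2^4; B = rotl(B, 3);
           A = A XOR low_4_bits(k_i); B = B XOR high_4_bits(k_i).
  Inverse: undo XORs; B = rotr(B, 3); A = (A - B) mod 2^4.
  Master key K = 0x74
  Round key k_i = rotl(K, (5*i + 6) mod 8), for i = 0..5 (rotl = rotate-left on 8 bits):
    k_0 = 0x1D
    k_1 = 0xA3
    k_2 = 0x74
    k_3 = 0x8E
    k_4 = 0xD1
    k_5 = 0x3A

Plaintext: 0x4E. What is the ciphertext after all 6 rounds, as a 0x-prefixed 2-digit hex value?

0x98

s_0 = plaintext = 0x4E
s_1 = Round(s_0, k_0) = 0xF6
s_2 = Round(s_1, k_1) = 0x69
s_3 = Round(s_2, k_2) = 0xBB
s_4 = Round(s_3, k_3) = 0x85
s_5 = Round(s_4, k_4) = 0xC7
s_6 = Round(s_5, k_5) = 0x98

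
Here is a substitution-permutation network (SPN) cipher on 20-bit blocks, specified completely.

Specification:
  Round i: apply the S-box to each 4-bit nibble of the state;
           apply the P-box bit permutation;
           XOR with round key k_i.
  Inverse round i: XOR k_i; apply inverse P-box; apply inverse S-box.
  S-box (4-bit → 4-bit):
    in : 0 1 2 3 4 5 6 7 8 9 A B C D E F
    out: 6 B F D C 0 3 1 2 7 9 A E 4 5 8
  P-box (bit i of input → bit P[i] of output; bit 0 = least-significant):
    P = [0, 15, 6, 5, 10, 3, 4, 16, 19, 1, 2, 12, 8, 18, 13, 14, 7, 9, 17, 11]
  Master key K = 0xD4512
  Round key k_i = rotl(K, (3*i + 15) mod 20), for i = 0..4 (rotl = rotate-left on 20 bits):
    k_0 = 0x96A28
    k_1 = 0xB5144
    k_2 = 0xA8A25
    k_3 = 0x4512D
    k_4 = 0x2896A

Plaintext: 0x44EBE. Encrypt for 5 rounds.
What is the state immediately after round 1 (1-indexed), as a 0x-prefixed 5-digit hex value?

s_0 = plaintext = 0x44EBE
s_1 = Round(s_0, k_0) = 0x20265
s_2 = Round(s_1, k_1) = 0x56FCA
s_3 = Round(s_2, k_2) = 0xF9B1C
s_4 = Round(s_3, k_3) = 0x1EC47
s_5 = Round(s_4, k_4) = 0x3B2FD

0x20265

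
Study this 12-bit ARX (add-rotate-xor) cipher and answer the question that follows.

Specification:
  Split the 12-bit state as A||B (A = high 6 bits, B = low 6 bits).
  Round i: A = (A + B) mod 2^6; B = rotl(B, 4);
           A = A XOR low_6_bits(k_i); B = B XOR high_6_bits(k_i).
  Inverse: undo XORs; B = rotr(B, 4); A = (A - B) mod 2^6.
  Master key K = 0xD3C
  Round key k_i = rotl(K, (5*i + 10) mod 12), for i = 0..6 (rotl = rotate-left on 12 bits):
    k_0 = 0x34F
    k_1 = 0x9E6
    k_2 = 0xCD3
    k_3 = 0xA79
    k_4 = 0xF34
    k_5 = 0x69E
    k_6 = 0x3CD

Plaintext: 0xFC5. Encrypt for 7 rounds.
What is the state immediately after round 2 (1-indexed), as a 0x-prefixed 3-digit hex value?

s_0 = plaintext = 0xFC5
s_1 = Round(s_0, k_0) = 0x2DC
s_2 = Round(s_1, k_1) = 0x060
s_3 = Round(s_2, k_2) = 0xCBB
s_4 = Round(s_3, k_3) = 0x517
s_5 = Round(s_4, k_4) = 0x7C9
s_6 = Round(s_5, k_5) = 0xD88
s_7 = Round(s_6, k_6) = 0xCCD

0x060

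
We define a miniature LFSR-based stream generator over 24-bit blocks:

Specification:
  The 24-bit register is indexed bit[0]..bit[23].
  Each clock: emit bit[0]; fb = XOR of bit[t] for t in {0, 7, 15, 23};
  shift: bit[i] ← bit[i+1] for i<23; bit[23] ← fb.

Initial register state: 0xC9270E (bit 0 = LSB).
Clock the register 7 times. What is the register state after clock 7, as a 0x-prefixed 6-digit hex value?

reg_0 = 0xC9270E
clock 1: out=0, reg = 0xE49387
clock 2: out=1, reg = 0x7249C3
clock 3: out=1, reg = 0x3924E1
clock 4: out=1, reg = 0x1C9270
clock 5: out=0, reg = 0x8E4938
clock 6: out=0, reg = 0xC7249C
clock 7: out=0, reg = 0x63924E

0x63924E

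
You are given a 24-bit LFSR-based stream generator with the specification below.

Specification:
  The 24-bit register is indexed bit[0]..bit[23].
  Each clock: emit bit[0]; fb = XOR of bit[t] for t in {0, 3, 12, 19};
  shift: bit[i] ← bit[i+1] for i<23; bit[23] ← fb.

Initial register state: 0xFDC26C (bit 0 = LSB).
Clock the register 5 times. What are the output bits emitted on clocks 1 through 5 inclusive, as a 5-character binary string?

reg_0 = 0xFDC26C
clock 1: out=0, reg = 0x7EE136
clock 2: out=0, reg = 0xBF709B
clock 3: out=1, reg = 0x5FB84D
clock 4: out=1, reg = 0x2FDC26
clock 5: out=0, reg = 0x17EE13

00110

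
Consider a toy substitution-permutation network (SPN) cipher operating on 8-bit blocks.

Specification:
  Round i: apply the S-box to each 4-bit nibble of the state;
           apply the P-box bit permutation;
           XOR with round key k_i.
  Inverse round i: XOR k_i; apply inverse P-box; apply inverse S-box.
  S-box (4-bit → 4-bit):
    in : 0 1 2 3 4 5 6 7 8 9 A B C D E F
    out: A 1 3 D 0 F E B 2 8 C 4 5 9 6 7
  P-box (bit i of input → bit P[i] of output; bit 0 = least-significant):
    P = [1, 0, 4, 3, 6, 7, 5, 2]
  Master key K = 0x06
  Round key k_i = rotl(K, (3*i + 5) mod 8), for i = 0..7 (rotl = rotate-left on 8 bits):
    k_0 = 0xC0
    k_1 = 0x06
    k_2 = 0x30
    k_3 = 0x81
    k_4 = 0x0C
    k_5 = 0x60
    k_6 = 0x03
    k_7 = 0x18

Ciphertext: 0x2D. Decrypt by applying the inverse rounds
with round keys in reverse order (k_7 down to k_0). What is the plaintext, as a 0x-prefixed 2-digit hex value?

s_0 = ciphertext = 0x2D
s_1 = InvRound(s_0, k_7) = 0xAE
s_2 = InvRound(s_1, k_6) = 0x60
s_3 = InvRound(s_2, k_5) = 0x44
s_4 = InvRound(s_3, k_4) = 0x19
s_5 = InvRound(s_4, k_3) = 0x8A
s_6 = InvRound(s_5, k_2) = 0xE3
s_7 = InvRound(s_6, k_1) = 0x58
s_8 = InvRound(s_7, k_0) = 0x8A

0x8A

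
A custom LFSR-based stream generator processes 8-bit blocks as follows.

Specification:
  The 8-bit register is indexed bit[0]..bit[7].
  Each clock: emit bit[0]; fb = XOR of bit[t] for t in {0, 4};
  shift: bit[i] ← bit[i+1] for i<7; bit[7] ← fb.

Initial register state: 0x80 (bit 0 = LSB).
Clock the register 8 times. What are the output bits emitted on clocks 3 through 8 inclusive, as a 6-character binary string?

reg_0 = 0x80
clock 1: out=0, reg = 0x40
clock 2: out=0, reg = 0x20
clock 3: out=0, reg = 0x10
clock 4: out=0, reg = 0x88
clock 5: out=0, reg = 0x44
clock 6: out=0, reg = 0x22
clock 7: out=0, reg = 0x11
clock 8: out=1, reg = 0x08

000001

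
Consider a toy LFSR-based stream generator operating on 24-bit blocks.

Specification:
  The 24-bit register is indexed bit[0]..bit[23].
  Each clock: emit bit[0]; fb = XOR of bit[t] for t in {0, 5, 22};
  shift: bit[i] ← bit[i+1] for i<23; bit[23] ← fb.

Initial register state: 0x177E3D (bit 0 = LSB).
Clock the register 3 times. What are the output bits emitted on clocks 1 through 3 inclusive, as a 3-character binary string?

reg_0 = 0x177E3D
clock 1: out=1, reg = 0x0BBF1E
clock 2: out=0, reg = 0x05DF8F
clock 3: out=1, reg = 0x82EFC7

101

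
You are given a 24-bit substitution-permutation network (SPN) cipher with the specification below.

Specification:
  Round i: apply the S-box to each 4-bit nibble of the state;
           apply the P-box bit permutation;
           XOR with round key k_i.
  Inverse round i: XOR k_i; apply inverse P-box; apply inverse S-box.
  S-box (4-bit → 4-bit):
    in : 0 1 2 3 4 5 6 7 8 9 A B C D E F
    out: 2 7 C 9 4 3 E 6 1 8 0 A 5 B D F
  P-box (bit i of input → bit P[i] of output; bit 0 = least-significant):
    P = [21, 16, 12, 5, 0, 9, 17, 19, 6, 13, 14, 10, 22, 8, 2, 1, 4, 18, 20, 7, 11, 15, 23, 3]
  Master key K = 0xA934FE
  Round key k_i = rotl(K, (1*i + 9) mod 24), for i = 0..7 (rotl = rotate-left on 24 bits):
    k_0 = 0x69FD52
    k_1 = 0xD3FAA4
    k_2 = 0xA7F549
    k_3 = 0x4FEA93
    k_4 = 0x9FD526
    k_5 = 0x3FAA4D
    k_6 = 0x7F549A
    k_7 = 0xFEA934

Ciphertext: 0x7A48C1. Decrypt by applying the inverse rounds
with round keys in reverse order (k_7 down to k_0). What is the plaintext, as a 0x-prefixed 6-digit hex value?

0xFE637D

s_0 = ciphertext = 0x7A48C1
s_1 = InvRound(s_0, k_7) = 0x7D7189
s_2 = InvRound(s_1, k_6) = 0xA8BBCA
s_3 = InvRound(s_2, k_5) = 0x466AC7
s_4 = InvRound(s_3, k_4) = 0x125DD6
s_5 = InvRound(s_4, k_3) = 0x071DD7
s_6 = InvRound(s_5, k_2) = 0xF327A8
s_7 = InvRound(s_6, k_1) = 0xDA72AC
s_8 = InvRound(s_7, k_0) = 0xFE637D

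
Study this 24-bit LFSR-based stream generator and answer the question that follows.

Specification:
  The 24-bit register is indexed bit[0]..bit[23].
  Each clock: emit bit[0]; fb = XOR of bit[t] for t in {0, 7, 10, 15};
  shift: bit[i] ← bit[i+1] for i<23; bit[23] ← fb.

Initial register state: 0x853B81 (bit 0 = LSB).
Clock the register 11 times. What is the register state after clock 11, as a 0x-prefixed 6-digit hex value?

0xB650A7

reg_0 = 0x853B81
clock 1: out=1, reg = 0x429DC0
clock 2: out=0, reg = 0xA14EE0
clock 3: out=0, reg = 0x50A770
clock 4: out=0, reg = 0x2853B8
clock 5: out=0, reg = 0x9429DC
clock 6: out=0, reg = 0xCA14EE
clock 7: out=0, reg = 0x650A77
clock 8: out=1, reg = 0xB2853B
clock 9: out=1, reg = 0xD9429D
clock 10: out=1, reg = 0x6CA14E
clock 11: out=0, reg = 0xB650A7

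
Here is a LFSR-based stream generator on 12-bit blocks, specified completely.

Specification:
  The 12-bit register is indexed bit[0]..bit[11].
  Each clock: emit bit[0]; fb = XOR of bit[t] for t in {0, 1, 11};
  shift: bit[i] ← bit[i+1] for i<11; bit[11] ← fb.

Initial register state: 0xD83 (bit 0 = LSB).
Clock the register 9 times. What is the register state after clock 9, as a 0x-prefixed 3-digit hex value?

0x60E

reg_0 = 0xD83
clock 1: out=1, reg = 0xEC1
clock 2: out=1, reg = 0x760
clock 3: out=0, reg = 0x3B0
clock 4: out=0, reg = 0x1D8
clock 5: out=0, reg = 0x0EC
clock 6: out=0, reg = 0x076
clock 7: out=0, reg = 0x83B
clock 8: out=1, reg = 0xC1D
clock 9: out=1, reg = 0x60E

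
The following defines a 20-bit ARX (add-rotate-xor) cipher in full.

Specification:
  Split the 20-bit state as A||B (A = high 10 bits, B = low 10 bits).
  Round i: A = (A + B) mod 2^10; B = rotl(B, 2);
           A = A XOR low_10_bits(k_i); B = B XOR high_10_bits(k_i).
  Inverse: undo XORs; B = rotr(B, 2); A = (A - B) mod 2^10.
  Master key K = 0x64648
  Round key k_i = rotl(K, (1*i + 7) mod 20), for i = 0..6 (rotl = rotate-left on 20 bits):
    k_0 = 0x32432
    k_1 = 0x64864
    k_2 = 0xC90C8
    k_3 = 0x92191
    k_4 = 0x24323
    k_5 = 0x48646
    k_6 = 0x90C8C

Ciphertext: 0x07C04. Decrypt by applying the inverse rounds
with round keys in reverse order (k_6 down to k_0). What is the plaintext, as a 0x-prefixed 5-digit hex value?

0x476F9

s_0 = ciphertext = 0x07C04
s_1 = InvRound(s_0, k_6) = 0x40B91
s_2 = InvRound(s_1, k_5) = 0xA60AC
s_3 = InvRound(s_2, k_4) = 0x6B00F
s_4 = InvRound(s_3, k_3) = 0x2B391
s_5 = InvRound(s_4, k_2) = 0xCDD2D
s_6 = InvRound(s_5, k_1) = 0x0932F
s_7 = InvRound(s_6, k_0) = 0x476F9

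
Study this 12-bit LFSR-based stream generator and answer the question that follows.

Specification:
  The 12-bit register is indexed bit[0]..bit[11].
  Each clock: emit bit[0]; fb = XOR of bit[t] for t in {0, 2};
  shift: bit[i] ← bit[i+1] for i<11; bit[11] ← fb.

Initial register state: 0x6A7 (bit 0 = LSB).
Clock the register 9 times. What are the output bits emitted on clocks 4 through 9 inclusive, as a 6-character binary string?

reg_0 = 0x6A7
clock 1: out=1, reg = 0x353
clock 2: out=1, reg = 0x9A9
clock 3: out=1, reg = 0xCD4
clock 4: out=0, reg = 0xE6A
clock 5: out=0, reg = 0x735
clock 6: out=1, reg = 0x39A
clock 7: out=0, reg = 0x1CD
clock 8: out=1, reg = 0x0E6
clock 9: out=0, reg = 0x873

001010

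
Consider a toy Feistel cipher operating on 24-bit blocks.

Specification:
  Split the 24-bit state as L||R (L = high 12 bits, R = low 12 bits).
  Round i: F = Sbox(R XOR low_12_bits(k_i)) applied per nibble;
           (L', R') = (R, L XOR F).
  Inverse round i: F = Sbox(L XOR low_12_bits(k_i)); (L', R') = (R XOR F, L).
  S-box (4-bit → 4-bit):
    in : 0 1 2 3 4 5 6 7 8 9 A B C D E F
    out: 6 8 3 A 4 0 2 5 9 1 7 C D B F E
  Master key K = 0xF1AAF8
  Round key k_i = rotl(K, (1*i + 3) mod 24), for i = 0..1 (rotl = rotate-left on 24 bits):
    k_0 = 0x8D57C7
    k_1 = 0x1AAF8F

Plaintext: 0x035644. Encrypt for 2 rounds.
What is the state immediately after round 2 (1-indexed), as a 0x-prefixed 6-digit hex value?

0x8AF372

s_0 = plaintext = 0x035644
s_1 = Round(s_0, k_0) = 0x6448AF
s_2 = Round(s_1, k_1) = 0x8AF372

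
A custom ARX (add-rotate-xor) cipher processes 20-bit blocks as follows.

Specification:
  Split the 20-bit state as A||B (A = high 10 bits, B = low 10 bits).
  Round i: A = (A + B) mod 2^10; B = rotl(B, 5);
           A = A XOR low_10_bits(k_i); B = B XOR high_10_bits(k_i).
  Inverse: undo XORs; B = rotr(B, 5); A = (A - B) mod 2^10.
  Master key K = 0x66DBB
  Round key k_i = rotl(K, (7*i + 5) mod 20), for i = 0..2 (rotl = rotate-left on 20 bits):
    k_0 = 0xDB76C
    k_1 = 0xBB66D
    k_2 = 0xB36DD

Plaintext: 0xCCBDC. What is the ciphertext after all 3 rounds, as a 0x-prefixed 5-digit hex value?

s_0 = plaintext = 0xCCBDC
s_1 = Round(s_0, k_0) = 0x188F3
s_2 = Round(s_1, k_1) = 0xCE08A
s_3 = Round(s_2, k_2) = 0x47F89

0x47F89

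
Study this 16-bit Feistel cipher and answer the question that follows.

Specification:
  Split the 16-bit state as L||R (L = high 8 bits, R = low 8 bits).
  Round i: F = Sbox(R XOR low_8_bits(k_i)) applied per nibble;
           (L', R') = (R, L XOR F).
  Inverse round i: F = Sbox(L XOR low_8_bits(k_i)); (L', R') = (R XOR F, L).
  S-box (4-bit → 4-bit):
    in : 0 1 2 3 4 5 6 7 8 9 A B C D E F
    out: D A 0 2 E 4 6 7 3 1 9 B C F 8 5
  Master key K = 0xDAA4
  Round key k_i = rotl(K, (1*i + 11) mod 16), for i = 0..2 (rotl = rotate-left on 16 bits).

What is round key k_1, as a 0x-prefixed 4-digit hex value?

K = 0xDAA4
k_0 = rotl(K, (1*0+11) mod 16) = rotl(K, 11) = 0x26D5
k_1 = rotl(K, (1*1+11) mod 16) = rotl(K, 12) = 0x4DAA

0x4DAA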